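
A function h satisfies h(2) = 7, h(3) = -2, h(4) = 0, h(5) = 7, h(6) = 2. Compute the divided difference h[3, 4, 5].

h[3,4] = (0 - (-2)) / (4 - 3) = 2
h[4,5] = (7 - 0) / (5 - 4) = 7
h[3,4,5] = (7 - 2) / (5 - 3) = 5/2

5/2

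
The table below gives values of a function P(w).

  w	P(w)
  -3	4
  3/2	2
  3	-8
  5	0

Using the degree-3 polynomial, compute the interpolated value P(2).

L_0(2) = (1/2)·(-1)·(-3)/[(-9/2)·(-6)·(-8)] = -1/144
L_1(2) = (5)·(-1)·(-3)/[(9/2)·(-3/2)·(-7/2)] = 40/63
L_2(2) = (5)·(1/2)·(-3)/[(6)·(3/2)·(-2)] = 5/12
L_3(2) = (5)·(1/2)·(-1)/[(8)·(7/2)·(2)] = -5/112
Sum: 4·(-1/144) + 2·(40/63) + (-8)·(5/12) + 0 = -527/252

-527/252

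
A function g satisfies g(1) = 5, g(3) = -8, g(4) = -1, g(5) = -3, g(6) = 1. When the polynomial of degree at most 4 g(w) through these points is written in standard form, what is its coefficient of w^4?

L_0(w) = (w - 3)(w - 4)(w - 5)(w - 6) / [120] = (1/120)w^4 - (3/20)w^3 + (119/120)w^2 - (57/20)w + 3
L_1(w) = (w - 1)(w - 4)(w - 5)(w - 6) / [-12] = -(1/12)w^4 + (4/3)w^3 - (89/12)w^2 + (97/6)w - 10
L_2(w) = (w - 1)(w - 3)(w - 5)(w - 6) / [6] = (1/6)w^4 - (5/2)w^3 + (77/6)w^2 - (51/2)w + 15
L_3(w) = (w - 1)(w - 3)(w - 4)(w - 6) / [-8] = -(1/8)w^4 + (7/4)w^3 - (67/8)w^2 + (63/4)w - 9
L_4(w) = (w - 1)(w - 3)(w - 4)(w - 5) / [30] = (1/30)w^4 - (13/30)w^3 + (59/30)w^2 - (107/30)w + 2
g(w) = 5·L_0 + (-8)·L_1 + (-1)·L_2 + (-3)·L_3 + 1·L_4
Only the coefficient of w^4 is needed; take it from each L_i and combine:
5·(1/120) + (-8)·(-1/12) + (-1)·(1/6) + (-3)·(-1/8) + 1·(1/30) = 19/20

19/20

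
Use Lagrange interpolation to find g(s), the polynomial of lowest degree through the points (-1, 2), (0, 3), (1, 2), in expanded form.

L_0(s) = s(s - 1) / [2] = (1/2)s^2 - (1/2)s
L_1(s) = (s + 1)(s - 1) / [-1] = -s^2 + 1
L_2(s) = (s + 1)s / [2] = (1/2)s^2 + (1/2)s
g(s) = 2·L_0 + 3·L_1 + 2·L_2
  2·L_0(s) = s^2 - s
  3·L_1(s) = -3s^2 + 3
  2·L_2(s) = s^2 + s
Adding term by term: -s^2 + 3

g(s) = -s^2 + 3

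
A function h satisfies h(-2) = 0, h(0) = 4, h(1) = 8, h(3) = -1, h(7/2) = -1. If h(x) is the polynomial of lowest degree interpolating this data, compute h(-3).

13434/385

Evaluate each Lagrange basis at x = -3:
L_0(-3) = (-3)·(-4)·(-6)·(-13/2)/[(-2)·(-3)·(-5)·(-11/2)] = 156/55
L_1(-3) = (-1)·(-4)·(-6)·(-13/2)/[(2)·(-1)·(-3)·(-7/2)] = -52/7
L_2(-3) = (-1)·(-3)·(-6)·(-13/2)/[(3)·(1)·(-2)·(-5/2)] = 39/5
L_3(-3) = (-1)·(-3)·(-4)·(-13/2)/[(5)·(3)·(2)·(-1/2)] = -26/5
L_4(-3) = (-1)·(-3)·(-4)·(-6)/[(11/2)·(7/2)·(5/2)·(1/2)] = 1152/385
Sum: 0 + 4·(-52/7) + 8·(39/5) + (-1)·(-26/5) + (-1)·(1152/385) = 13434/385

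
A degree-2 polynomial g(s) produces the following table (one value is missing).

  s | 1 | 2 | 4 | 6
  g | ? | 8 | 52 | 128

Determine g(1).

The 3 known values determine g uniquely (degree ≤ 2).
Evaluate each Lagrange basis at s = 1:
L_0(1) = (-3)·(-5)/[(-2)·(-4)] = 15/8
L_1(1) = (-1)·(-5)/[(2)·(-2)] = -5/4
L_2(1) = (-1)·(-3)/[(4)·(2)] = 3/8
Sum: 8·(15/8) + 52·(-5/4) + 128·(3/8) = -2

-2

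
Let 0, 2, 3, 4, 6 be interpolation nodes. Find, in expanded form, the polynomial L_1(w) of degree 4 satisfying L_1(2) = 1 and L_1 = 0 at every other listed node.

L_1(w) = w(w - 3)(w - 4)(w - 6) / [(2)·(-1)·(-2)·(-4)]
       = (w^4 - 13w^3 + 54w^2 - 72w) / (-16)

L_1(w) = -(1/16)w^4 + (13/16)w^3 - (27/8)w^2 + (9/2)w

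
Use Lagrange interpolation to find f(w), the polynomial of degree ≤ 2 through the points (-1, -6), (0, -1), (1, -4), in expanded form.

f(w) = -4w^2 + w - 1

Build the Lagrange basis polynomials:
L_0(w) = w(w - 1) / [2] = (1/2)w^2 - (1/2)w
L_1(w) = (w + 1)(w - 1) / [-1] = -w^2 + 1
L_2(w) = (w + 1)w / [2] = (1/2)w^2 + (1/2)w
f(w) = (-6)·L_0 + (-1)·L_1 + (-4)·L_2
  (-6)·L_0(w) = -3w^2 + 3w
  (-1)·L_1(w) = w^2 - 1
  (-4)·L_2(w) = -2w^2 - 2w
Adding term by term: -4w^2 + w - 1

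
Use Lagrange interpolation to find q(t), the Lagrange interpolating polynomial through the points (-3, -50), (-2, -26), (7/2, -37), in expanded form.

Build the Lagrange basis polynomials:
L_0(t) = (t + 2)(t - 7/2) / [13/2] = (2/13)t^2 - (3/13)t - 14/13
L_1(t) = (t + 3)(t - 7/2) / [-11/2] = -(2/11)t^2 + (1/11)t + 21/11
L_2(t) = (t + 3)(t + 2) / [143/4] = (4/143)t^2 + (20/143)t + 24/143
q(t) = (-50)·L_0 + (-26)·L_1 + (-37)·L_2
  (-50)·L_0(t) = -(100/13)t^2 + (150/13)t + 700/13
  (-26)·L_1(t) = (52/11)t^2 - (26/11)t - 546/11
  (-37)·L_2(t) = -(148/143)t^2 - (740/143)t - 888/143
Adding term by term: -4t^2 + 4t - 2

q(t) = -4t^2 + 4t - 2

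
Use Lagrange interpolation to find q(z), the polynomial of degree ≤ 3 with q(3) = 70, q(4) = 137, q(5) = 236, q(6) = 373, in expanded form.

L_0(z) = (z - 4)(z - 5)(z - 6) / [-6] = -(1/6)z^3 + (5/2)z^2 - (37/3)z + 20
L_1(z) = (z - 3)(z - 5)(z - 6) / [2] = (1/2)z^3 - 7z^2 + (63/2)z - 45
L_2(z) = (z - 3)(z - 4)(z - 6) / [-2] = -(1/2)z^3 + (13/2)z^2 - 27z + 36
L_3(z) = (z - 3)(z - 4)(z - 5) / [6] = (1/6)z^3 - 2z^2 + (47/6)z - 10
q(z) = 70·L_0 + 137·L_1 + 236·L_2 + 373·L_3
  70·L_0(z) = -(35/3)z^3 + 175z^2 - (2590/3)z + 1400
  137·L_1(z) = (137/2)z^3 - 959z^2 + (8631/2)z - 6165
  236·L_2(z) = -118z^3 + 1534z^2 - 6372z + 8496
  373·L_3(z) = (373/6)z^3 - 746z^2 + (17531/6)z - 3730
Adding term by term: z^3 + 4z^2 + 2z + 1

q(z) = z^3 + 4z^2 + 2z + 1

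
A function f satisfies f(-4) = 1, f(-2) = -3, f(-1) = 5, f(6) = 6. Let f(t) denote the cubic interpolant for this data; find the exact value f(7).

L_0(7) = (9)·(8)·(1)/[(-2)·(-3)·(-10)] = -6/5
L_1(7) = (11)·(8)·(1)/[(2)·(-1)·(-8)] = 11/2
L_2(7) = (11)·(9)·(1)/[(3)·(1)·(-7)] = -33/7
L_3(7) = (11)·(9)·(8)/[(10)·(8)·(7)] = 99/70
Sum: 1·(-6/5) + (-3)·(11/2) + 5·(-33/7) + 6·(99/70) = -459/14

-459/14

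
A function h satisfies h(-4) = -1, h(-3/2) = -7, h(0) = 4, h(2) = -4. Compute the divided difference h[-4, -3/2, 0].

73/30

h[-4,-3/2] = (-7 - (-1)) / (-3/2 - (-4)) = -12/5
h[-3/2,0] = (4 - (-7)) / (0 - (-3/2)) = 22/3
h[-4,-3/2,0] = (22/3 - (-12/5)) / (0 - (-4)) = 73/30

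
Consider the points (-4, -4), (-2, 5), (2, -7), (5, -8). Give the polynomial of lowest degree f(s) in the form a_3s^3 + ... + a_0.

Build the Lagrange basis polynomials:
L_0(s) = (s + 2)(s - 2)(s - 5) / [-108] = -(1/108)s^3 + (5/108)s^2 + (1/27)s - 5/27
L_1(s) = (s + 4)(s - 2)(s - 5) / [56] = (1/56)s^3 - (3/56)s^2 - (9/28)s + 5/7
L_2(s) = (s + 4)(s + 2)(s - 5) / [-72] = -(1/72)s^3 - (1/72)s^2 + (11/36)s + 5/9
L_3(s) = (s + 4)(s + 2)(s - 2) / [189] = (1/189)s^3 + (4/189)s^2 - (4/189)s - 16/189
f(s) = (-4)·L_0 + 5·L_1 + (-7)·L_2 + (-8)·L_3
  (-4)·L_0(s) = (1/27)s^3 - (5/27)s^2 - (4/27)s + 20/27
  5·L_1(s) = (5/56)s^3 - (15/56)s^2 - (45/28)s + 25/7
  (-7)·L_2(s) = (7/72)s^3 + (7/72)s^2 - (77/36)s - 35/9
  (-8)·L_3(s) = -(8/189)s^3 - (32/189)s^2 + (32/189)s + 128/189
Adding term by term: (137/756)s^3 - (397/756)s^2 - (704/189)s + 208/189

f(s) = (137/756)s^3 - (397/756)s^2 - (704/189)s + 208/189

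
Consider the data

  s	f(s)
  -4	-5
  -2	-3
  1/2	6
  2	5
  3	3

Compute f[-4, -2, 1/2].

26/45

f[-4,-2] = (-3 - (-5)) / (-2 - (-4)) = 1
f[-2,1/2] = (6 - (-3)) / (1/2 - (-2)) = 18/5
f[-4,-2,1/2] = (18/5 - 1) / (1/2 - (-4)) = 26/45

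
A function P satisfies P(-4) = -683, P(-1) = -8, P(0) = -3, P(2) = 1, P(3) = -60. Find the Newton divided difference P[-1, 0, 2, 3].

P[-1,0] = (-3 - (-8)) / (0 - (-1)) = 5
P[0,2] = (1 - (-3)) / (2 - 0) = 2
P[2,3] = (-60 - 1) / (3 - 2) = -61
P[-1,0,2] = (2 - 5) / (2 - (-1)) = -1
P[0,2,3] = (-61 - 2) / (3 - 0) = -21
P[-1,0,2,3] = (-21 - (-1)) / (3 - (-1)) = -5

-5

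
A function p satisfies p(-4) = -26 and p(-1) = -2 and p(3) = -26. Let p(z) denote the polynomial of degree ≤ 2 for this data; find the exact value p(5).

Evaluate each Lagrange basis at z = 5:
L_0(5) = (6)·(2)/[(-3)·(-7)] = 4/7
L_1(5) = (9)·(2)/[(3)·(-4)] = -3/2
L_2(5) = (9)·(6)/[(7)·(4)] = 27/14
Sum: (-26)·(4/7) + (-2)·(-3/2) + (-26)·(27/14) = -62

-62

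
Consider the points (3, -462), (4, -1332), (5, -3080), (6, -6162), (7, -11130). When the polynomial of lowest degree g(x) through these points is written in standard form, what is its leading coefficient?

-4

The leading coefficient equals the top divided difference g[3,4,5,6,7].
g[3,4] = (-1332 - (-462)) / (4 - 3) = -870
g[4,5] = (-3080 - (-1332)) / (5 - 4) = -1748
g[5,6] = (-6162 - (-3080)) / (6 - 5) = -3082
g[6,7] = (-11130 - (-6162)) / (7 - 6) = -4968
g[3,4,5] = (-1748 - (-870)) / (5 - 3) = -439
g[4,5,6] = (-3082 - (-1748)) / (6 - 4) = -667
g[5,6,7] = (-4968 - (-3082)) / (7 - 5) = -943
g[3,4,5,6] = (-667 - (-439)) / (6 - 3) = -76
g[4,5,6,7] = (-943 - (-667)) / (7 - 4) = -92
g[3,4,5,6,7] = (-92 - (-76)) / (7 - 3) = -4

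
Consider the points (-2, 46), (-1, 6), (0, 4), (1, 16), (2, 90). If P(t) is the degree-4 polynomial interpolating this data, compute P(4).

L_0(4) = (5)·(4)·(3)·(2)/[(-1)·(-2)·(-3)·(-4)] = 5
L_1(4) = (6)·(4)·(3)·(2)/[(1)·(-1)·(-2)·(-3)] = -24
L_2(4) = (6)·(5)·(3)·(2)/[(2)·(1)·(-1)·(-2)] = 45
L_3(4) = (6)·(5)·(4)·(2)/[(3)·(2)·(1)·(-1)] = -40
L_4(4) = (6)·(5)·(4)·(3)/[(4)·(3)·(2)·(1)] = 15
Sum: 46·(5) + 6·(-24) + 4·(45) + 16·(-40) + 90·(15) = 976

976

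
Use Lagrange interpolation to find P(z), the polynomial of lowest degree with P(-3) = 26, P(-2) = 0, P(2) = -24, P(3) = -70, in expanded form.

P(z) = -2z^3 - 2z^2 + 2z - 4

Build the Lagrange basis polynomials:
L_0(z) = (z + 2)(z - 2)(z - 3) / [-30] = -(1/30)z^3 + (1/10)z^2 + (2/15)z - 2/5
L_1(z) = (z + 3)(z - 2)(z - 3) / [20] = (1/20)z^3 - (1/10)z^2 - (9/20)z + 9/10
L_2(z) = (z + 3)(z + 2)(z - 3) / [-20] = -(1/20)z^3 - (1/10)z^2 + (9/20)z + 9/10
L_3(z) = (z + 3)(z + 2)(z - 2) / [30] = (1/30)z^3 + (1/10)z^2 - (2/15)z - 2/5
P(z) = 26·L_0 + 0·L_1 + (-24)·L_2 + (-70)·L_3
  26·L_0(z) = -(13/15)z^3 + (13/5)z^2 + (52/15)z - 52/5
  0·L_1(z) = 0
  (-24)·L_2(z) = (6/5)z^3 + (12/5)z^2 - (54/5)z - 108/5
  (-70)·L_3(z) = -(7/3)z^3 - 7z^2 + (28/3)z + 28
Adding term by term: -2z^3 - 2z^2 + 2z - 4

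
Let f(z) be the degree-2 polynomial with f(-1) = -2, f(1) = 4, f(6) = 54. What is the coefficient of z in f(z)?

3

Build the Lagrange basis polynomials:
L_0(z) = (z - 1)(z - 6) / [14] = (1/14)z^2 - (1/2)z + 3/7
L_1(z) = (z + 1)(z - 6) / [-10] = -(1/10)z^2 + (1/2)z + 3/5
L_2(z) = (z + 1)(z - 1) / [35] = (1/35)z^2 - 1/35
f(z) = (-2)·L_0 + 4·L_1 + 54·L_2
Only the coefficient of z is needed; take it from each L_i and combine:
(-2)·(-1/2) + 4·(1/2) + 54·(0) = 3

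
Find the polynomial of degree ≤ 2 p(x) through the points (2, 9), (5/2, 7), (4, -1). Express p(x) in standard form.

Build the Lagrange basis polynomials:
L_0(x) = (x - 5/2)(x - 4) / [1] = x^2 - (13/2)x + 10
L_1(x) = (x - 2)(x - 4) / [-3/4] = -(4/3)x^2 + 8x - 32/3
L_2(x) = (x - 2)(x - 5/2) / [3] = (1/3)x^2 - (3/2)x + 5/3
p(x) = 9·L_0 + 7·L_1 + (-1)·L_2
  9·L_0(x) = 9x^2 - (117/2)x + 90
  7·L_1(x) = -(28/3)x^2 + 56x - 224/3
  (-1)·L_2(x) = -(1/3)x^2 + (3/2)x - 5/3
Adding term by term: -(2/3)x^2 - x + 41/3

p(x) = -(2/3)x^2 - x + 41/3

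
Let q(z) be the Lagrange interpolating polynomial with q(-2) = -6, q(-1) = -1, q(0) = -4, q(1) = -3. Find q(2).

Evaluate each Lagrange basis at z = 2:
L_0(2) = (3)·(2)·(1)/[(-1)·(-2)·(-3)] = -1
L_1(2) = (4)·(2)·(1)/[(1)·(-1)·(-2)] = 4
L_2(2) = (4)·(3)·(1)/[(2)·(1)·(-1)] = -6
L_3(2) = (4)·(3)·(2)/[(3)·(2)·(1)] = 4
Sum: (-6)·(-1) + (-1)·(4) + (-4)·(-6) + (-3)·(4) = 14

14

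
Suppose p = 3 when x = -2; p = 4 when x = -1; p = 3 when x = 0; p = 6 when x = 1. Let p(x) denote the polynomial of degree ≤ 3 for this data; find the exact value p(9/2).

1077/8

L_0(9/2) = (11/2)·(9/2)·(7/2)/[(-1)·(-2)·(-3)] = -231/16
L_1(9/2) = (13/2)·(9/2)·(7/2)/[(1)·(-1)·(-2)] = 819/16
L_2(9/2) = (13/2)·(11/2)·(7/2)/[(2)·(1)·(-1)] = -1001/16
L_3(9/2) = (13/2)·(11/2)·(9/2)/[(3)·(2)·(1)] = 429/16
Sum: 3·(-231/16) + 4·(819/16) + 3·(-1001/16) + 6·(429/16) = 1077/8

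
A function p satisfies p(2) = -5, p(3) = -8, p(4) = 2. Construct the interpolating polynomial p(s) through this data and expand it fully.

L_0(s) = (s - 3)(s - 4) / [2] = (1/2)s^2 - (7/2)s + 6
L_1(s) = (s - 2)(s - 4) / [-1] = -s^2 + 6s - 8
L_2(s) = (s - 2)(s - 3) / [2] = (1/2)s^2 - (5/2)s + 3
p(s) = (-5)·L_0 + (-8)·L_1 + 2·L_2
  (-5)·L_0(s) = -(5/2)s^2 + (35/2)s - 30
  (-8)·L_1(s) = 8s^2 - 48s + 64
  2·L_2(s) = s^2 - 5s + 6
Adding term by term: (13/2)s^2 - (71/2)s + 40

p(s) = (13/2)s^2 - (71/2)s + 40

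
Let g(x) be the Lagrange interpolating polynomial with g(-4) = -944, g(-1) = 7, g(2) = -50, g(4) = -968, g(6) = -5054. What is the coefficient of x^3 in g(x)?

Build the Lagrange basis polynomials:
L_0(x) = (x + 1)(x - 2)(x - 4)(x - 6) / [1440] = (1/1440)x^4 - (11/1440)x^3 + (1/45)x^2 - (1/360)x - 1/30
L_1(x) = (x + 4)(x - 2)(x - 4)(x - 6) / [-315] = -(1/315)x^4 + (8/315)x^3 + (4/315)x^2 - (128/315)x + 64/105
L_2(x) = (x + 4)(x + 1)(x - 4)(x - 6) / [144] = (1/144)x^4 - (5/144)x^3 - (11/72)x^2 + (5/9)x + 2/3
L_3(x) = (x + 4)(x + 1)(x - 2)(x - 6) / [-160] = -(1/160)x^4 + (3/160)x^3 + (3/20)x^2 - (7/40)x - 3/10
L_4(x) = (x + 4)(x + 1)(x - 2)(x - 4) / [560] = (1/560)x^4 - (1/560)x^3 - (9/280)x^2 + (1/35)x + 2/35
g(x) = (-944)·L_0 + 7·L_1 + (-50)·L_2 + (-968)·L_3 + (-5054)·L_4
Only the coefficient of x^3 is needed; take it from each L_i and combine:
(-944)·(-11/1440) + 7·(8/315) + (-50)·(-5/144) + (-968)·(3/160) + (-5054)·(-1/560) = 0

0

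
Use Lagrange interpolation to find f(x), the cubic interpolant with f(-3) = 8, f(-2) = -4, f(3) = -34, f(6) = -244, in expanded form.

f(x) = -x^3 - x^2 + 2x - 4

L_0(x) = (x + 2)(x - 3)(x - 6) / [-54] = -(1/54)x^3 + (7/54)x^2 - 2/3
L_1(x) = (x + 3)(x - 3)(x - 6) / [40] = (1/40)x^3 - (3/20)x^2 - (9/40)x + 27/20
L_2(x) = (x + 3)(x + 2)(x - 6) / [-90] = -(1/90)x^3 + (1/90)x^2 + (4/15)x + 2/5
L_3(x) = (x + 3)(x + 2)(x - 3) / [216] = (1/216)x^3 + (1/108)x^2 - (1/24)x - 1/12
f(x) = 8·L_0 + (-4)·L_1 + (-34)·L_2 + (-244)·L_3
  8·L_0(x) = -(4/27)x^3 + (28/27)x^2 - 16/3
  (-4)·L_1(x) = -(1/10)x^3 + (3/5)x^2 + (9/10)x - 27/5
  (-34)·L_2(x) = (17/45)x^3 - (17/45)x^2 - (136/15)x - 68/5
  (-244)·L_3(x) = -(61/54)x^3 - (61/27)x^2 + (61/6)x + 61/3
Adding term by term: -x^3 - x^2 + 2x - 4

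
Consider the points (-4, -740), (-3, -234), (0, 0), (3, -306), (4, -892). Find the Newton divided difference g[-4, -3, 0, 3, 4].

-3

g[-4,-3] = (-234 - (-740)) / (-3 - (-4)) = 506
g[-3,0] = (0 - (-234)) / (0 - (-3)) = 78
g[0,3] = (-306 - 0) / (3 - 0) = -102
g[3,4] = (-892 - (-306)) / (4 - 3) = -586
g[-4,-3,0] = (78 - 506) / (0 - (-4)) = -107
g[-3,0,3] = (-102 - 78) / (3 - (-3)) = -30
g[0,3,4] = (-586 - (-102)) / (4 - 0) = -121
g[-4,-3,0,3] = (-30 - (-107)) / (3 - (-4)) = 11
g[-3,0,3,4] = (-121 - (-30)) / (4 - (-3)) = -13
g[-4,-3,0,3,4] = (-13 - 11) / (4 - (-4)) = -3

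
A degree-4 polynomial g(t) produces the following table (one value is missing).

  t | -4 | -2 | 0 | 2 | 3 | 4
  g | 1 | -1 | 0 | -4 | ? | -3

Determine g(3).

The 5 known values determine g uniquely (degree ≤ 4).
Evaluate each Lagrange basis at t = 3:
L_0(3) = (5)·(3)·(1)·(-1)/[(-2)·(-4)·(-6)·(-8)] = -5/128
L_1(3) = (7)·(3)·(1)·(-1)/[(2)·(-2)·(-4)·(-6)] = 7/32
L_2(3) = (7)·(5)·(1)·(-1)/[(4)·(2)·(-2)·(-4)] = -35/64
L_3(3) = (7)·(5)·(3)·(-1)/[(6)·(4)·(2)·(-2)] = 35/32
L_4(3) = (7)·(5)·(3)·(1)/[(8)·(6)·(4)·(2)] = 35/128
Sum: 1·(-5/128) + (-1)·(7/32) + 0 + (-4)·(35/32) + (-3)·(35/128) = -349/64

-349/64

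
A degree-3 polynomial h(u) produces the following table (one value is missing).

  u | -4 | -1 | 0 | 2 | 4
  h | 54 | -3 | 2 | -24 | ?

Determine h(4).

The 4 known values determine h uniquely (degree ≤ 3).
Evaluate each Lagrange basis at u = 4:
L_0(4) = (5)·(4)·(2)/[(-3)·(-4)·(-6)] = -5/9
L_1(4) = (8)·(4)·(2)/[(3)·(-1)·(-3)] = 64/9
L_2(4) = (8)·(5)·(2)/[(4)·(1)·(-2)] = -10
L_3(4) = (8)·(5)·(4)/[(6)·(3)·(2)] = 40/9
Sum: 54·(-5/9) + (-3)·(64/9) + 2·(-10) + (-24)·(40/9) = -178

-178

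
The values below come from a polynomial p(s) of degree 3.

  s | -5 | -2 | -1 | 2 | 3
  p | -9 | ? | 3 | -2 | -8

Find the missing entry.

11/8

The 4 known values determine p uniquely (degree ≤ 3).
L_0(-2) = (-1)·(-4)·(-5)/[(-4)·(-7)·(-8)] = 5/56
L_1(-2) = (3)·(-4)·(-5)/[(4)·(-3)·(-4)] = 5/4
L_2(-2) = (3)·(-1)·(-5)/[(7)·(3)·(-1)] = -5/7
L_3(-2) = (3)·(-1)·(-4)/[(8)·(4)·(1)] = 3/8
Sum: (-9)·(5/56) + 3·(5/4) + (-2)·(-5/7) + (-8)·(3/8) = 11/8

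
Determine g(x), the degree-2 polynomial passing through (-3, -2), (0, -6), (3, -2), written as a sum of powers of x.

Build the Lagrange basis polynomials:
L_0(x) = x(x - 3) / [18] = (1/18)x^2 - (1/6)x
L_1(x) = (x + 3)(x - 3) / [-9] = -(1/9)x^2 + 1
L_2(x) = (x + 3)x / [18] = (1/18)x^2 + (1/6)x
g(x) = (-2)·L_0 + (-6)·L_1 + (-2)·L_2
  (-2)·L_0(x) = -(1/9)x^2 + (1/3)x
  (-6)·L_1(x) = (2/3)x^2 - 6
  (-2)·L_2(x) = -(1/9)x^2 - (1/3)x
Adding term by term: (4/9)x^2 - 6

g(x) = (4/9)x^2 - 6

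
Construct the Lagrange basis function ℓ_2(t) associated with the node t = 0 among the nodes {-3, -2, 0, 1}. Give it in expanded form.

ℓ_2(t) = (t + 3)(t + 2)(t - 1) / [(3)·(2)·(-1)]
       = (t^3 + 4t^2 + t - 6) / (-6)

ℓ_2(t) = -(1/6)t^3 - (2/3)t^2 - (1/6)t + 1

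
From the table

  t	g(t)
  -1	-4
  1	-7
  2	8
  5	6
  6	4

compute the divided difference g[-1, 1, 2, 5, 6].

823/2520

g[-1,1] = (-7 - (-4)) / (1 - (-1)) = -3/2
g[1,2] = (8 - (-7)) / (2 - 1) = 15
g[2,5] = (6 - 8) / (5 - 2) = -2/3
g[5,6] = (4 - 6) / (6 - 5) = -2
g[-1,1,2] = (15 - (-3/2)) / (2 - (-1)) = 11/2
g[1,2,5] = (-2/3 - 15) / (5 - 1) = -47/12
g[2,5,6] = (-2 - (-2/3)) / (6 - 2) = -1/3
g[-1,1,2,5] = (-47/12 - 11/2) / (5 - (-1)) = -113/72
g[1,2,5,6] = (-1/3 - (-47/12)) / (6 - 1) = 43/60
g[-1,1,2,5,6] = (43/60 - (-113/72)) / (6 - (-1)) = 823/2520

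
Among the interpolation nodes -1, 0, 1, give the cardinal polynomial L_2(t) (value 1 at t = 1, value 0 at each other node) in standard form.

L_2(t) = (1/2)t^2 + (1/2)t

L_2(t) = (t + 1)t / [(2)·(1)]
       = (t^2 + t) / (2)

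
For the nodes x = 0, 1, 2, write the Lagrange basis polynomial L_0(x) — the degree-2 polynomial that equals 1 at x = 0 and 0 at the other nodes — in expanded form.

L_0(x) = (1/2)x^2 - (3/2)x + 1

L_0(x) = (x - 1)(x - 2) / [(-1)·(-2)]
       = (x^2 - 3x + 2) / (2)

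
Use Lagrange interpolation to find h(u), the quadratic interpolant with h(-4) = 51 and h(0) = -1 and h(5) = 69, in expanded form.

Build the Lagrange basis polynomials:
L_0(u) = u(u - 5) / [36] = (1/36)u^2 - (5/36)u
L_1(u) = (u + 4)(u - 5) / [-20] = -(1/20)u^2 + (1/20)u + 1
L_2(u) = (u + 4)u / [45] = (1/45)u^2 + (4/45)u
h(u) = 51·L_0 + (-1)·L_1 + 69·L_2
  51·L_0(u) = (17/12)u^2 - (85/12)u
  (-1)·L_1(u) = (1/20)u^2 - (1/20)u - 1
  69·L_2(u) = (23/15)u^2 + (92/15)u
Adding term by term: 3u^2 - u - 1

h(u) = 3u^2 - u - 1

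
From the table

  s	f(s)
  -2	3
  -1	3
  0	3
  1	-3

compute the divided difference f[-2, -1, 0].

0

f[-2,-1] = (3 - 3) / (-1 - (-2)) = 0
f[-1,0] = (3 - 3) / (0 - (-1)) = 0
f[-2,-1,0] = (0 - 0) / (0 - (-2)) = 0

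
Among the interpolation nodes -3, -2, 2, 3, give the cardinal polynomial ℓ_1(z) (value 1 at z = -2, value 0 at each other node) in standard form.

ℓ_1(z) = (1/20)z^3 - (1/10)z^2 - (9/20)z + 9/10

ℓ_1(z) = (z + 3)(z - 2)(z - 3) / [(1)·(-4)·(-5)]
       = (z^3 - 2z^2 - 9z + 18) / (20)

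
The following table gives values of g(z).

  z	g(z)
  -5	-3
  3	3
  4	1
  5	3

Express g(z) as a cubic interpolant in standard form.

g(z) = (83/360)z^3 - (23/30)z^2 - (1859/360)z + 115/6

L_0(z) = (z - 3)(z - 4)(z - 5) / [-720] = -(1/720)z^3 + (1/60)z^2 - (47/720)z + 1/12
L_1(z) = (z + 5)(z - 4)(z - 5) / [16] = (1/16)z^3 - (1/4)z^2 - (25/16)z + 25/4
L_2(z) = (z + 5)(z - 3)(z - 5) / [-9] = -(1/9)z^3 + (1/3)z^2 + (25/9)z - 25/3
L_3(z) = (z + 5)(z - 3)(z - 4) / [20] = (1/20)z^3 - (1/10)z^2 - (23/20)z + 3
g(z) = (-3)·L_0 + 3·L_1 + 1·L_2 + 3·L_3
  (-3)·L_0(z) = (1/240)z^3 - (1/20)z^2 + (47/240)z - 1/4
  3·L_1(z) = (3/16)z^3 - (3/4)z^2 - (75/16)z + 75/4
  1·L_2(z) = -(1/9)z^3 + (1/3)z^2 + (25/9)z - 25/3
  3·L_3(z) = (3/20)z^3 - (3/10)z^2 - (69/20)z + 9
Adding term by term: (83/360)z^3 - (23/30)z^2 - (1859/360)z + 115/6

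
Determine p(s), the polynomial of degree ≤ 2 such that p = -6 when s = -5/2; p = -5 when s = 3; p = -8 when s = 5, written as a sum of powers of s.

p(s) = -(37/165)s^2 + (97/330)s - 85/22

L_0(s) = (s - 3)(s - 5) / [165/4] = (4/165)s^2 - (32/165)s + 4/11
L_1(s) = (s + 5/2)(s - 5) / [-11] = -(1/11)s^2 + (5/22)s + 25/22
L_2(s) = (s + 5/2)(s - 3) / [15] = (1/15)s^2 - (1/30)s - 1/2
p(s) = (-6)·L_0 + (-5)·L_1 + (-8)·L_2
  (-6)·L_0(s) = -(8/55)s^2 + (64/55)s - 24/11
  (-5)·L_1(s) = (5/11)s^2 - (25/22)s - 125/22
  (-8)·L_2(s) = -(8/15)s^2 + (4/15)s + 4
Adding term by term: -(37/165)s^2 + (97/330)s - 85/22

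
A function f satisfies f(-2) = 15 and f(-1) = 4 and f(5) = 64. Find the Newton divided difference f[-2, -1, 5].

f[-2,-1] = (4 - 15) / (-1 - (-2)) = -11
f[-1,5] = (64 - 4) / (5 - (-1)) = 10
f[-2,-1,5] = (10 - (-11)) / (5 - (-2)) = 3

3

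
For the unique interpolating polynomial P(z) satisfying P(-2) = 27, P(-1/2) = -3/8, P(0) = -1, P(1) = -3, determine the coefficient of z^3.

-3

Build the Lagrange basis polynomials:
L_0(z) = (z + 1/2)z(z - 1) / [-9] = -(1/9)z^3 + (1/18)z^2 + (1/18)z
L_1(z) = (z + 2)z(z - 1) / [9/8] = (8/9)z^3 + (8/9)z^2 - (16/9)z
L_2(z) = (z + 2)(z + 1/2)(z - 1) / [-1] = -z^3 - (3/2)z^2 + (3/2)z + 1
L_3(z) = (z + 2)(z + 1/2)z / [9/2] = (2/9)z^3 + (5/9)z^2 + (2/9)z
P(z) = 27·L_0 + (-3/8)·L_1 + (-1)·L_2 + (-3)·L_3
Only the coefficient of z^3 is needed; take it from each L_i and combine:
27·(-1/9) + (-3/8)·(8/9) + (-1)·(-1) + (-3)·(2/9) = -3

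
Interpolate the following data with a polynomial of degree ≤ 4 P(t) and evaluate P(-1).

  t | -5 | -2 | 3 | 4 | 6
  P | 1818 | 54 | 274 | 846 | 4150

Evaluate each Lagrange basis at t = -1:
L_0(-1) = (1)·(-4)·(-5)·(-7)/[(-3)·(-8)·(-9)·(-11)] = -35/594
L_1(-1) = (4)·(-4)·(-5)·(-7)/[(3)·(-5)·(-6)·(-8)] = 7/9
L_2(-1) = (4)·(1)·(-5)·(-7)/[(8)·(5)·(-1)·(-3)] = 7/6
L_3(-1) = (4)·(1)·(-4)·(-7)/[(9)·(6)·(1)·(-2)] = -28/27
L_4(-1) = (4)·(1)·(-4)·(-5)/[(11)·(8)·(3)·(2)] = 5/33
Sum: 1818·(-35/594) + 54·(7/9) + 274·(7/6) + 846·(-28/27) + 4150·(5/33) = 6

6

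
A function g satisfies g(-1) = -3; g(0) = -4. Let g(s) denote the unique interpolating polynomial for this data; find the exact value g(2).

-6

Evaluate each Lagrange basis at s = 2:
L_0(2) = (2)/[(-1)] = -2
L_1(2) = (3)/[(1)] = 3
Sum: (-3)·(-2) + (-4)·(3) = -6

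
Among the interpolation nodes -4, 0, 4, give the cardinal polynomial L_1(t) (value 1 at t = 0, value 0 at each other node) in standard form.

L_1(t) = -(1/16)t^2 + 1

L_1(t) = (t + 4)(t - 4) / [(4)·(-4)]
       = (t^2 - 16) / (-16)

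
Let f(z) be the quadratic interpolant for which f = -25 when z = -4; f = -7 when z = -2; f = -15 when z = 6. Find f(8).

-37

Evaluate each Lagrange basis at z = 8:
L_0(8) = (10)·(2)/[(-2)·(-10)] = 1
L_1(8) = (12)·(2)/[(2)·(-8)] = -3/2
L_2(8) = (12)·(10)/[(10)·(8)] = 3/2
Sum: (-25)·(1) + (-7)·(-3/2) + (-15)·(3/2) = -37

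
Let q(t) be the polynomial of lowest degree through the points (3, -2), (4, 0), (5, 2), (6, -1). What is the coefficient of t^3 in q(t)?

Build the Lagrange basis polynomials:
L_0(t) = (t - 4)(t - 5)(t - 6) / [-6] = -(1/6)t^3 + (5/2)t^2 - (37/3)t + 20
L_1(t) = (t - 3)(t - 5)(t - 6) / [2] = (1/2)t^3 - 7t^2 + (63/2)t - 45
L_2(t) = (t - 3)(t - 4)(t - 6) / [-2] = -(1/2)t^3 + (13/2)t^2 - 27t + 36
L_3(t) = (t - 3)(t - 4)(t - 5) / [6] = (1/6)t^3 - 2t^2 + (47/6)t - 10
q(t) = (-2)·L_0 + 0·L_1 + 2·L_2 + (-1)·L_3
Only the coefficient of t^3 is needed; take it from each L_i and combine:
(-2)·(-1/6) + 0·(1/2) + 2·(-1/2) + (-1)·(1/6) = -5/6

-5/6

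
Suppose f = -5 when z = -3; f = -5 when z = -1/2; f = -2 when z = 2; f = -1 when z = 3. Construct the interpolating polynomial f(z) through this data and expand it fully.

f(z) = -(26/525)z^3 + (29/175)z^2 + (584/525)z - 786/175

Build the Lagrange basis polynomials:
L_0(z) = (z + 1/2)(z - 2)(z - 3) / [-75] = -(1/75)z^3 + (3/50)z^2 - (7/150)z - 1/25
L_1(z) = (z + 3)(z - 2)(z - 3) / [175/8] = (8/175)z^3 - (16/175)z^2 - (72/175)z + 144/175
L_2(z) = (z + 3)(z + 1/2)(z - 3) / [-25/2] = -(2/25)z^3 - (1/25)z^2 + (18/25)z + 9/25
L_3(z) = (z + 3)(z + 1/2)(z - 2) / [21] = (1/21)z^3 + (1/14)z^2 - (11/42)z - 1/7
f(z) = (-5)·L_0 + (-5)·L_1 + (-2)·L_2 + (-1)·L_3
  (-5)·L_0(z) = (1/15)z^3 - (3/10)z^2 + (7/30)z + 1/5
  (-5)·L_1(z) = -(8/35)z^3 + (16/35)z^2 + (72/35)z - 144/35
  (-2)·L_2(z) = (4/25)z^3 + (2/25)z^2 - (36/25)z - 18/25
  (-1)·L_3(z) = -(1/21)z^3 - (1/14)z^2 + (11/42)z + 1/7
Adding term by term: -(26/525)z^3 + (29/175)z^2 + (584/525)z - 786/175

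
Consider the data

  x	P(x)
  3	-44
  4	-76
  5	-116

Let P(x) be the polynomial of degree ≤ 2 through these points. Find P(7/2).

Evaluate each Lagrange basis at x = 7/2:
L_0(7/2) = (-1/2)·(-3/2)/[(-1)·(-2)] = 3/8
L_1(7/2) = (1/2)·(-3/2)/[(1)·(-1)] = 3/4
L_2(7/2) = (1/2)·(-1/2)/[(2)·(1)] = -1/8
Sum: (-44)·(3/8) + (-76)·(3/4) + (-116)·(-1/8) = -59

-59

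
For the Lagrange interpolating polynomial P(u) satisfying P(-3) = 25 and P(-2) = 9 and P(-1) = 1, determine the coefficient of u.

4

L_0(u) = (u + 2)(u + 1) / [2] = (1/2)u^2 + (3/2)u + 1
L_1(u) = (u + 3)(u + 1) / [-1] = -u^2 - 4u - 3
L_2(u) = (u + 3)(u + 2) / [2] = (1/2)u^2 + (5/2)u + 3
P(u) = 25·L_0 + 9·L_1 + 1·L_2
Only the coefficient of u is needed; take it from each L_i and combine:
25·(3/2) + 9·(-4) + 1·(5/2) = 4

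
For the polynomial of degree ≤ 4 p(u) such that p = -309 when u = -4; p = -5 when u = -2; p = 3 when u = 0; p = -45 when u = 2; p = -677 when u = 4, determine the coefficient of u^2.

Build the Lagrange basis polynomials:
L_0(u) = (u + 2)u(u - 2)(u - 4) / [384] = (1/384)u^4 - (1/96)u^3 - (1/96)u^2 + (1/24)u
L_1(u) = (u + 4)u(u - 2)(u - 4) / [-96] = -(1/96)u^4 + (1/48)u^3 + (1/6)u^2 - (1/3)u
L_2(u) = (u + 4)(u + 2)(u - 2)(u - 4) / [64] = (1/64)u^4 - (5/16)u^2 + 1
L_3(u) = (u + 4)(u + 2)u(u - 4) / [-96] = -(1/96)u^4 - (1/48)u^3 + (1/6)u^2 + (1/3)u
L_4(u) = (u + 4)(u + 2)u(u - 2) / [384] = (1/384)u^4 + (1/96)u^3 - (1/96)u^2 - (1/24)u
p(u) = (-309)·L_0 + (-5)·L_1 + 3·L_2 + (-45)·L_3 + (-677)·L_4
Only the coefficient of u^2 is needed; take it from each L_i and combine:
(-309)·(-1/96) + (-5)·(1/6) + 3·(-5/16) + (-45)·(1/6) + (-677)·(-1/96) = 1

1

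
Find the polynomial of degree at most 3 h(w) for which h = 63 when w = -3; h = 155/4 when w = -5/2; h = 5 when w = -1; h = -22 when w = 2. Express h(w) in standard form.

h(w) = -2w^3 - 3w

Build the Lagrange basis polynomials:
L_0(w) = (w + 5/2)(w + 1)(w - 2) / [-5] = -(1/5)w^3 - (3/10)w^2 + (9/10)w + 1
L_1(w) = (w + 3)(w + 1)(w - 2) / [27/8] = (8/27)w^3 + (16/27)w^2 - (40/27)w - 16/9
L_2(w) = (w + 3)(w + 5/2)(w - 2) / [-9] = -(1/9)w^3 - (7/18)w^2 + (7/18)w + 5/3
L_3(w) = (w + 3)(w + 5/2)(w + 1) / [135/2] = (2/135)w^3 + (13/135)w^2 + (26/135)w + 1/9
h(w) = 63·L_0 + (155/4)·L_1 + 5·L_2 + (-22)·L_3
  63·L_0(w) = -(63/5)w^3 - (189/10)w^2 + (567/10)w + 63
  (155/4)·L_1(w) = (310/27)w^3 + (620/27)w^2 - (1550/27)w - 620/9
  5·L_2(w) = -(5/9)w^3 - (35/18)w^2 + (35/18)w + 25/3
  (-22)·L_3(w) = -(44/135)w^3 - (286/135)w^2 - (572/135)w - 22/9
Adding term by term: -2w^3 - 3w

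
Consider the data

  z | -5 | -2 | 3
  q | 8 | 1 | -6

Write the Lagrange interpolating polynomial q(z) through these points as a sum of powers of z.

Build the Lagrange basis polynomials:
L_0(z) = (z + 2)(z - 3) / [24] = (1/24)z^2 - (1/24)z - 1/4
L_1(z) = (z + 5)(z - 3) / [-15] = -(1/15)z^2 - (2/15)z + 1
L_2(z) = (z + 5)(z + 2) / [40] = (1/40)z^2 + (7/40)z + 1/4
q(z) = 8·L_0 + 1·L_1 + (-6)·L_2
  8·L_0(z) = (1/3)z^2 - (1/3)z - 2
  1·L_1(z) = -(1/15)z^2 - (2/15)z + 1
  (-6)·L_2(z) = -(3/20)z^2 - (21/20)z - 3/2
Adding term by term: (7/60)z^2 - (91/60)z - 5/2

q(z) = (7/60)z^2 - (91/60)z - 5/2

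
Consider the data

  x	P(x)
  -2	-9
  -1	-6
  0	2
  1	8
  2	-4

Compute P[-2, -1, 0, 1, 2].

-3/8

P[-2,-1] = (-6 - (-9)) / (-1 - (-2)) = 3
P[-1,0] = (2 - (-6)) / (0 - (-1)) = 8
P[0,1] = (8 - 2) / (1 - 0) = 6
P[1,2] = (-4 - 8) / (2 - 1) = -12
P[-2,-1,0] = (8 - 3) / (0 - (-2)) = 5/2
P[-1,0,1] = (6 - 8) / (1 - (-1)) = -1
P[0,1,2] = (-12 - 6) / (2 - 0) = -9
P[-2,-1,0,1] = (-1 - 5/2) / (1 - (-2)) = -7/6
P[-1,0,1,2] = (-9 - (-1)) / (2 - (-1)) = -8/3
P[-2,-1,0,1,2] = (-8/3 - (-7/6)) / (2 - (-2)) = -3/8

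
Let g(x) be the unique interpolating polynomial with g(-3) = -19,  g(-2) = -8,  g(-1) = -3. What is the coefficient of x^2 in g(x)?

The leading coefficient equals the top divided difference g[-3,-2,-1].
g[-3,-2] = (-8 - (-19)) / (-2 - (-3)) = 11
g[-2,-1] = (-3 - (-8)) / (-1 - (-2)) = 5
g[-3,-2,-1] = (5 - 11) / (-1 - (-3)) = -3

-3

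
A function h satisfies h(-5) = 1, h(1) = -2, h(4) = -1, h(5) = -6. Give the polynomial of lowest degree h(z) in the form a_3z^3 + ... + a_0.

h(z) = -(77/540)z^3 + (5/54)z^2 + (1547/540)z - 130/27

Newton's divided differences:
h[-5,1] = (-2 - 1) / (1 - (-5)) = -1/2
h[1,4] = (-1 - (-2)) / (4 - 1) = 1/3
h[4,5] = (-6 - (-1)) / (5 - 4) = -5
h[-5,1,4] = (1/3 - (-1/2)) / (4 - (-5)) = 5/54
h[1,4,5] = (-5 - 1/3) / (5 - 1) = -4/3
h[-5,1,4,5] = (-4/3 - 5/54) / (5 - (-5)) = -77/540
h(z) = 1 + (-1/2)·(z + 5) + (5/54)·(z + 5)(z - 1) + (-77/540)·(z + 5)(z - 1)(z - 4)
Expanding: h(z) = -(77/540)z^3 + (5/54)z^2 + (1547/540)z - 130/27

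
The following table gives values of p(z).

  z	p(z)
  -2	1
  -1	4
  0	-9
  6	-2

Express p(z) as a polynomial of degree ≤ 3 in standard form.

p(z) = (421/336)z^3 - (475/112)z^2 - (3107/168)z - 9

L_0(z) = (z + 1)z(z - 6) / [-16] = -(1/16)z^3 + (5/16)z^2 + (3/8)z
L_1(z) = (z + 2)z(z - 6) / [7] = (1/7)z^3 - (4/7)z^2 - (12/7)z
L_2(z) = (z + 2)(z + 1)(z - 6) / [-12] = -(1/12)z^3 + (1/4)z^2 + (4/3)z + 1
L_3(z) = (z + 2)(z + 1)z / [336] = (1/336)z^3 + (1/112)z^2 + (1/168)z
p(z) = 1·L_0 + 4·L_1 + (-9)·L_2 + (-2)·L_3
  1·L_0(z) = -(1/16)z^3 + (5/16)z^2 + (3/8)z
  4·L_1(z) = (4/7)z^3 - (16/7)z^2 - (48/7)z
  (-9)·L_2(z) = (3/4)z^3 - (9/4)z^2 - 12z - 9
  (-2)·L_3(z) = -(1/168)z^3 - (1/56)z^2 - (1/84)z
Adding term by term: (421/336)z^3 - (475/112)z^2 - (3107/168)z - 9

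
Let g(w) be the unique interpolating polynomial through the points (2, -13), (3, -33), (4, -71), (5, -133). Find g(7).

-353

L_0(7) = (4)·(3)·(2)/[(-1)·(-2)·(-3)] = -4
L_1(7) = (5)·(3)·(2)/[(1)·(-1)·(-2)] = 15
L_2(7) = (5)·(4)·(2)/[(2)·(1)·(-1)] = -20
L_3(7) = (5)·(4)·(3)/[(3)·(2)·(1)] = 10
Sum: (-13)·(-4) + (-33)·(15) + (-71)·(-20) + (-133)·(10) = -353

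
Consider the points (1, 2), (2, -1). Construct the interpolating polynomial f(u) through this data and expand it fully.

f(u) = -3u + 5

L_0(u) = (u - 2) / [-1] = -u + 2
L_1(u) = (u - 1) / [1] = u - 1
f(u) = 2·L_0 + (-1)·L_1
  2·L_0(u) = -2u + 4
  (-1)·L_1(u) = -u + 1
Adding term by term: -3u + 5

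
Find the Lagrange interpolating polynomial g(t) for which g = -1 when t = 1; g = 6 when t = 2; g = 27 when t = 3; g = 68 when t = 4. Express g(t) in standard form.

Build the Lagrange basis polynomials:
L_0(t) = (t - 2)(t - 3)(t - 4) / [-6] = -(1/6)t^3 + (3/2)t^2 - (13/3)t + 4
L_1(t) = (t - 1)(t - 3)(t - 4) / [2] = (1/2)t^3 - 4t^2 + (19/2)t - 6
L_2(t) = (t - 1)(t - 2)(t - 4) / [-2] = -(1/2)t^3 + (7/2)t^2 - 7t + 4
L_3(t) = (t - 1)(t - 2)(t - 3) / [6] = (1/6)t^3 - t^2 + (11/6)t - 1
g(t) = (-1)·L_0 + 6·L_1 + 27·L_2 + 68·L_3
  (-1)·L_0(t) = (1/6)t^3 - (3/2)t^2 + (13/3)t - 4
  6·L_1(t) = 3t^3 - 24t^2 + 57t - 36
  27·L_2(t) = -(27/2)t^3 + (189/2)t^2 - 189t + 108
  68·L_3(t) = (34/3)t^3 - 68t^2 + (374/3)t - 68
Adding term by term: t^3 + t^2 - 3t

g(t) = t^3 + t^2 - 3t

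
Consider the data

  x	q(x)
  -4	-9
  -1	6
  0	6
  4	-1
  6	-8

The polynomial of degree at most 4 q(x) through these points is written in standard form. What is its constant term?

Build the Lagrange basis polynomials:
L_0(x) = (x + 1)x(x - 4)(x - 6) / [960] = (1/960)x^4 - (3/320)x^3 + (7/480)x^2 + (1/40)x
L_1(x) = (x + 4)x(x - 4)(x - 6) / [-105] = -(1/105)x^4 + (2/35)x^3 + (16/105)x^2 - (32/35)x
L_2(x) = (x + 4)(x + 1)(x - 4)(x - 6) / [96] = (1/96)x^4 - (5/96)x^3 - (11/48)x^2 + (5/6)x + 1
L_3(x) = (x + 4)(x + 1)x(x - 6) / [-320] = -(1/320)x^4 + (1/320)x^3 + (13/160)x^2 + (3/40)x
L_4(x) = (x + 4)(x + 1)x(x - 4) / [840] = (1/840)x^4 + (1/840)x^3 - (2/105)x^2 - (2/105)x
q(x) = (-9)·L_0 + 6·L_1 + 6·L_2 + (-1)·L_3 + (-8)·L_4
Only the constant term is needed; take it from each L_i and combine:
(-9)·(0) + 6·(0) + 6·(1) + (-1)·(0) + (-8)·(0) = 6

6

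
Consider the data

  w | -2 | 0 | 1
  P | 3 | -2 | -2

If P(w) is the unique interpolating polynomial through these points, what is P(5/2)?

9/8

Using Newton's divided-difference form:
P[-2,0] = (-2 - 3) / (0 - (-2)) = -5/2
P[0,1] = (-2 - (-2)) / (1 - 0) = 0
P[-2,0,1] = (0 - (-5/2)) / (1 - (-2)) = 5/6
P(5/2) = 3 + (-5/2)·(9/2) + (5/6)·(9/2)·(5/2) = 9/8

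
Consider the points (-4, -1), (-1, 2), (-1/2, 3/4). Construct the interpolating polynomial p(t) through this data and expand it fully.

Newton's divided differences:
p[-4,-1] = (2 - (-1)) / (-1 - (-4)) = 1
p[-1,-1/2] = (3/4 - 2) / (-1/2 - (-1)) = -5/2
p[-4,-1,-1/2] = (-5/2 - 1) / (-1/2 - (-4)) = -1
p(t) = -1 + 1·(t + 4) + (-1)·(t + 4)(t + 1)
Expanding: p(t) = -t^2 - 4t - 1

p(t) = -t^2 - 4t - 1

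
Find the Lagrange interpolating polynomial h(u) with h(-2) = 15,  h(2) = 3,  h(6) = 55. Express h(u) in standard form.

Build the Lagrange basis polynomials:
L_0(u) = (u - 2)(u - 6) / [32] = (1/32)u^2 - (1/4)u + 3/8
L_1(u) = (u + 2)(u - 6) / [-16] = -(1/16)u^2 + (1/4)u + 3/4
L_2(u) = (u + 2)(u - 2) / [32] = (1/32)u^2 - 1/8
h(u) = 15·L_0 + 3·L_1 + 55·L_2
  15·L_0(u) = (15/32)u^2 - (15/4)u + 45/8
  3·L_1(u) = -(3/16)u^2 + (3/4)u + 9/4
  55·L_2(u) = (55/32)u^2 - 55/8
Adding term by term: 2u^2 - 3u + 1

h(u) = 2u^2 - 3u + 1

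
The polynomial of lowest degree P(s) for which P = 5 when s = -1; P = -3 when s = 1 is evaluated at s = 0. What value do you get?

1

Evaluate each Lagrange basis at s = 0:
L_0(0) = (-1)/[(-2)] = 1/2
L_1(0) = (1)/[(2)] = 1/2
Sum: 5·(1/2) + (-3)·(1/2) = 1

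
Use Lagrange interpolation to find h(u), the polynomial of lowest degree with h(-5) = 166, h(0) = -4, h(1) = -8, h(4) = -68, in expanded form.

h(u) = -u^3 + u^2 - 4u - 4

L_0(u) = u(u - 1)(u - 4) / [-270] = -(1/270)u^3 + (1/54)u^2 - (2/135)u
L_1(u) = (u + 5)(u - 1)(u - 4) / [20] = (1/20)u^3 - (21/20)u + 1
L_2(u) = (u + 5)u(u - 4) / [-18] = -(1/18)u^3 - (1/18)u^2 + (10/9)u
L_3(u) = (u + 5)u(u - 1) / [108] = (1/108)u^3 + (1/27)u^2 - (5/108)u
h(u) = 166·L_0 + (-4)·L_1 + (-8)·L_2 + (-68)·L_3
  166·L_0(u) = -(83/135)u^3 + (83/27)u^2 - (332/135)u
  (-4)·L_1(u) = -(1/5)u^3 + (21/5)u - 4
  (-8)·L_2(u) = (4/9)u^3 + (4/9)u^2 - (80/9)u
  (-68)·L_3(u) = -(17/27)u^3 - (68/27)u^2 + (85/27)u
Adding term by term: -u^3 + u^2 - 4u - 4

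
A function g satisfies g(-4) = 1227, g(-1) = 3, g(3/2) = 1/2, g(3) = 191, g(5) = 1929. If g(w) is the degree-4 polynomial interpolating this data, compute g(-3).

Evaluate each Lagrange basis at w = -3:
L_0(-3) = (-2)·(-9/2)·(-6)·(-8)/[(-3)·(-11/2)·(-7)·(-9)] = 32/77
L_1(-3) = (1)·(-9/2)·(-6)·(-8)/[(3)·(-5/2)·(-4)·(-6)] = 6/5
L_2(-3) = (1)·(-2)·(-6)·(-8)/[(11/2)·(5/2)·(-3/2)·(-7/2)] = -512/385
L_3(-3) = (1)·(-2)·(-9/2)·(-8)/[(7)·(4)·(3/2)·(-2)] = 6/7
L_4(-3) = (1)·(-2)·(-9/2)·(-6)/[(9)·(6)·(7/2)·(2)] = -1/7
Sum: 1227·(32/77) + 3·(6/5) + 1/2·(-512/385) + 191·(6/7) + 1929·(-1/7) = 401

401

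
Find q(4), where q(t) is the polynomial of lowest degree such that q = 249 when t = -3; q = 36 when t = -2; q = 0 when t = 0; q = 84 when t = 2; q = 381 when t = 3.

1152

Evaluate each Lagrange basis at t = 4:
L_0(4) = (6)·(4)·(2)·(1)/[(-1)·(-3)·(-5)·(-6)] = 8/15
L_1(4) = (7)·(4)·(2)·(1)/[(1)·(-2)·(-4)·(-5)] = -7/5
L_2(4) = (7)·(6)·(2)·(1)/[(3)·(2)·(-2)·(-3)] = 7/3
L_3(4) = (7)·(6)·(4)·(1)/[(5)·(4)·(2)·(-1)] = -21/5
L_4(4) = (7)·(6)·(4)·(2)/[(6)·(5)·(3)·(1)] = 56/15
Sum: 249·(8/15) + 36·(-7/5) + 0 + 84·(-21/5) + 381·(56/15) = 1152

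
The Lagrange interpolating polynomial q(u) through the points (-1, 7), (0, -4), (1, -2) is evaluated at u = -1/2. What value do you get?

L_0(-1/2) = (-1/2)·(-3/2)/[(-1)·(-2)] = 3/8
L_1(-1/2) = (1/2)·(-3/2)/[(1)·(-1)] = 3/4
L_2(-1/2) = (1/2)·(-1/2)/[(2)·(1)] = -1/8
Sum: 7·(3/8) + (-4)·(3/4) + (-2)·(-1/8) = -1/8

-1/8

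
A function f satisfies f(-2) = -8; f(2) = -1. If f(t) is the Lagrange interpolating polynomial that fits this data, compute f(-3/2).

L_0(-3/2) = (-7/2)/[(-4)] = 7/8
L_1(-3/2) = (1/2)/[(4)] = 1/8
Sum: (-8)·(7/8) + (-1)·(1/8) = -57/8

-57/8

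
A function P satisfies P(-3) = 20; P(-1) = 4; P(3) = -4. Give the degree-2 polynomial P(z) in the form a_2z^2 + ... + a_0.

P(z) = z^2 - 4z - 1

Build the Lagrange basis polynomials:
L_0(z) = (z + 1)(z - 3) / [12] = (1/12)z^2 - (1/6)z - 1/4
L_1(z) = (z + 3)(z - 3) / [-8] = -(1/8)z^2 + 9/8
L_2(z) = (z + 3)(z + 1) / [24] = (1/24)z^2 + (1/6)z + 1/8
P(z) = 20·L_0 + 4·L_1 + (-4)·L_2
  20·L_0(z) = (5/3)z^2 - (10/3)z - 5
  4·L_1(z) = -(1/2)z^2 + 9/2
  (-4)·L_2(z) = -(1/6)z^2 - (2/3)z - 1/2
Adding term by term: z^2 - 4z - 1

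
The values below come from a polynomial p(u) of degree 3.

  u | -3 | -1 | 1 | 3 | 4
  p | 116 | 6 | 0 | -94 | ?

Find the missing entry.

-234

The 4 known values determine p uniquely (degree ≤ 3).
Evaluate each Lagrange basis at u = 4:
L_0(4) = (5)·(3)·(1)/[(-2)·(-4)·(-6)] = -5/16
L_1(4) = (7)·(3)·(1)/[(2)·(-2)·(-4)] = 21/16
L_2(4) = (7)·(5)·(1)/[(4)·(2)·(-2)] = -35/16
L_3(4) = (7)·(5)·(3)/[(6)·(4)·(2)] = 35/16
Sum: 116·(-5/16) + 6·(21/16) + 0 + (-94)·(35/16) = -234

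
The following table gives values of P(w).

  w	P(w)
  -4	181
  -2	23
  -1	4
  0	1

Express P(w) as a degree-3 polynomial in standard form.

Newton's divided differences:
P[-4,-2] = (23 - 181) / (-2 - (-4)) = -79
P[-2,-1] = (4 - 23) / (-1 - (-2)) = -19
P[-1,0] = (1 - 4) / (0 - (-1)) = -3
P[-4,-2,-1] = (-19 - (-79)) / (-1 - (-4)) = 20
P[-2,-1,0] = (-3 - (-19)) / (0 - (-2)) = 8
P[-4,-2,-1,0] = (8 - 20) / (0 - (-4)) = -3
P(w) = 181 + (-79)·(w + 4) + 20·(w + 4)(w + 2) + (-3)·(w + 4)(w + 2)(w + 1)
Expanding: P(w) = -3w^3 - w^2 - w + 1

P(w) = -3w^3 - w^2 - w + 1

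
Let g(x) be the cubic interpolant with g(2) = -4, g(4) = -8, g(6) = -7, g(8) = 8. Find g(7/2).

Using Newton's divided-difference form:
g[2,4] = (-8 - (-4)) / (4 - 2) = -2
g[4,6] = (-7 - (-8)) / (6 - 4) = 1/2
g[6,8] = (8 - (-7)) / (8 - 6) = 15/2
g[2,4,6] = (1/2 - (-2)) / (6 - 2) = 5/8
g[4,6,8] = (15/2 - 1/2) / (8 - 4) = 7/4
g[2,4,6,8] = (7/4 - 5/8) / (8 - 2) = 3/16
g(7/2) = -4 + (-2)·(3/2) + (5/8)·(3/2)·(-1/2) + (3/16)·(3/2)·(-1/2)·(-5/2) = -911/128

-911/128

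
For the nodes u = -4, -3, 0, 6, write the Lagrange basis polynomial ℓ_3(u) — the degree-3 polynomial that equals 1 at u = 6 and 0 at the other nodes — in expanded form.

ℓ_3(u) = (u + 4)(u + 3)u / [(10)·(9)·(6)]
       = (u^3 + 7u^2 + 12u) / (540)

ℓ_3(u) = (1/540)u^3 + (7/540)u^2 + (1/45)u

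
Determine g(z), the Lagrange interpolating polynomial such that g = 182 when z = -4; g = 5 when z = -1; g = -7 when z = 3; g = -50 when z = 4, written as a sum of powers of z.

L_0(z) = (z + 1)(z - 3)(z - 4) / [-168] = -(1/168)z^3 + (1/28)z^2 - (5/168)z - 1/14
L_1(z) = (z + 4)(z - 3)(z - 4) / [60] = (1/60)z^3 - (1/20)z^2 - (4/15)z + 4/5
L_2(z) = (z + 4)(z + 1)(z - 4) / [-28] = -(1/28)z^3 - (1/28)z^2 + (4/7)z + 4/7
L_3(z) = (z + 4)(z + 1)(z - 3) / [40] = (1/40)z^3 + (1/20)z^2 - (11/40)z - 3/10
g(z) = 182·L_0 + 5·L_1 + (-7)·L_2 + (-50)·L_3
  182·L_0(z) = -(13/12)z^3 + (13/2)z^2 - (65/12)z - 13
  5·L_1(z) = (1/12)z^3 - (1/4)z^2 - (4/3)z + 4
  (-7)·L_2(z) = (1/4)z^3 + (1/4)z^2 - 4z - 4
  (-50)·L_3(z) = -(5/4)z^3 - (5/2)z^2 + (55/4)z + 15
Adding term by term: -2z^3 + 4z^2 + 3z + 2

g(z) = -2z^3 + 4z^2 + 3z + 2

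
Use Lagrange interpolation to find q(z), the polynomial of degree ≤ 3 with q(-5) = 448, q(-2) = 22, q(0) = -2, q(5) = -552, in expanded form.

q(z) = -4z^3 - 2z^2 - 2

L_0(z) = (z + 2)z(z - 5) / [-150] = -(1/150)z^3 + (1/50)z^2 + (1/15)z
L_1(z) = (z + 5)z(z - 5) / [42] = (1/42)z^3 - (25/42)z
L_2(z) = (z + 5)(z + 2)(z - 5) / [-50] = -(1/50)z^3 - (1/25)z^2 + (1/2)z + 1
L_3(z) = (z + 5)(z + 2)z / [350] = (1/350)z^3 + (1/50)z^2 + (1/35)z
q(z) = 448·L_0 + 22·L_1 + (-2)·L_2 + (-552)·L_3
  448·L_0(z) = -(224/75)z^3 + (224/25)z^2 + (448/15)z
  22·L_1(z) = (11/21)z^3 - (275/21)z
  (-2)·L_2(z) = (1/25)z^3 + (2/25)z^2 - z - 2
  (-552)·L_3(z) = -(276/175)z^3 - (276/25)z^2 - (552/35)z
Adding term by term: -4z^3 - 2z^2 - 2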